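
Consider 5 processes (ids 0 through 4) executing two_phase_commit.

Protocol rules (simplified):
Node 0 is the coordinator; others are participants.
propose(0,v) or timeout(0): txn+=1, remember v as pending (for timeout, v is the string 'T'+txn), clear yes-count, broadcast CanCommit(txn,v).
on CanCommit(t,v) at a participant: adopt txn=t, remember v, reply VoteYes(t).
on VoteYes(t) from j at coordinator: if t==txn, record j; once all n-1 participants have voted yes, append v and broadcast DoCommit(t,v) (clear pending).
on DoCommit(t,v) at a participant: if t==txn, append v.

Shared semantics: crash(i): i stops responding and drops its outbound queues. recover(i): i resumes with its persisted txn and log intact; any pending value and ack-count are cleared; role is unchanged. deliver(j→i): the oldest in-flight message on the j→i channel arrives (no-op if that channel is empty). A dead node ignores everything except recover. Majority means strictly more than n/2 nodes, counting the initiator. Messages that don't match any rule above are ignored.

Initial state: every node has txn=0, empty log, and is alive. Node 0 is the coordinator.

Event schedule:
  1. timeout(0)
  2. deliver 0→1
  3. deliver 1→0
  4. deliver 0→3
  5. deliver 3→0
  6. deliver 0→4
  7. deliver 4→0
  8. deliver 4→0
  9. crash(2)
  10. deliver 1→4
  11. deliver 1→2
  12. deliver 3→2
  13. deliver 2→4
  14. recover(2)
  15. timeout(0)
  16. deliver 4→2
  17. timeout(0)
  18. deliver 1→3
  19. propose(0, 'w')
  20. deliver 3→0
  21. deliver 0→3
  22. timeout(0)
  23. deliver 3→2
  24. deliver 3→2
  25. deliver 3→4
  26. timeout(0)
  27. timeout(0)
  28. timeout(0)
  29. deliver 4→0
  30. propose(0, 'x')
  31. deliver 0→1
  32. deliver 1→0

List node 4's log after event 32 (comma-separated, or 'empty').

step 1 timeout(0): 0={coor,t=1,log=-}
step 2 deliver 0→1: 1={part,t=1,log=-}
step 3 deliver 1→0: —
step 4 deliver 0→3: 3={part,t=1,log=-}
step 5 deliver 3→0: —
step 6 deliver 0→4: 4={part,t=1,log=-}
step 7 deliver 4→0: —
step 8 deliver 4→0: —
step 9 crash(2): 2={✗part,t=0,log=-}
step 10 deliver 1→4: —
step 11 deliver 1→2: —
step 12 deliver 3→2: —
step 13 deliver 2→4: —
step 14 recover(2): 2={part,t=0,log=-}
step 15 timeout(0): 0={coor,t=2,log=-}
step 16 deliver 4→2: —
step 17 timeout(0): 0={coor,t=3,log=-}
step 18 deliver 1→3: —
step 19 propose(0,'w'): 0={coor,t=4,log=-}
step 20 deliver 3→0: —
step 21 deliver 0→3: 3={part,t=2,log=-}
step 22 timeout(0): 0={coor,t=5,log=-}
step 23 deliver 3→2: —
step 24 deliver 3→2: —
step 25 deliver 3→4: —
step 26 timeout(0): 0={coor,t=6,log=-}
step 27 timeout(0): 0={coor,t=7,log=-}
step 28 timeout(0): 0={coor,t=8,log=-}
step 29 deliver 4→0: —
step 30 propose(0,'x'): 0={coor,t=9,log=-}
step 31 deliver 0→1: 1={part,t=2,log=-}
step 32 deliver 1→0: —

empty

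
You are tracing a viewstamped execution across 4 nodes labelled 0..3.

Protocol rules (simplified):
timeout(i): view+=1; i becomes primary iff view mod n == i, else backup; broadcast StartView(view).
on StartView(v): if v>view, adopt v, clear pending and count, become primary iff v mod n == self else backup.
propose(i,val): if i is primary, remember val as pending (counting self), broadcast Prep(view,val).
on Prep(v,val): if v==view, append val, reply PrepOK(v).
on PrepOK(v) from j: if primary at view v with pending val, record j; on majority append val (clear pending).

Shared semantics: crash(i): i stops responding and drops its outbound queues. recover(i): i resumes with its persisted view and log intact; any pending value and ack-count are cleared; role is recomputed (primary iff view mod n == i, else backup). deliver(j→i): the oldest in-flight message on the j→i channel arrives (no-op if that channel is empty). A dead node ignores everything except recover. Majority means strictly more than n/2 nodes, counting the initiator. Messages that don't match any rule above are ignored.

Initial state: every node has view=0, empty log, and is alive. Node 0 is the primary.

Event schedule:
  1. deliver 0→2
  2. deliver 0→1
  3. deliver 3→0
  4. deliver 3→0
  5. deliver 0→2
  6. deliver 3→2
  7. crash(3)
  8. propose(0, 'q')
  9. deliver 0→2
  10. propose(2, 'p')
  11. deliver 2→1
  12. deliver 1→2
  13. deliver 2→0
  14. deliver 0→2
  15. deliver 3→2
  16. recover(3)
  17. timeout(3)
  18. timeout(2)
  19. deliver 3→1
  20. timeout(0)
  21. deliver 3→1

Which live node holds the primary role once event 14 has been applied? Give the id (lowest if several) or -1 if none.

0

1. deliver 0→2:  nop
2. deliver 0→1:  nop
3. deliver 3→0:  nop
4. deliver 3→0:  nop
5. deliver 0→2:  nop
6. deliver 3→2:  nop
7. crash(3):  <3:✗back v0 ->
8. propose(0,'q'):  nop
9. deliver 0→2:  <2:back v0 q>
10. propose(2,'p'):  nop
11. deliver 2→1:  nop
12. deliver 1→2:  nop
13. deliver 2→0:  nop
14. deliver 0→2:  nop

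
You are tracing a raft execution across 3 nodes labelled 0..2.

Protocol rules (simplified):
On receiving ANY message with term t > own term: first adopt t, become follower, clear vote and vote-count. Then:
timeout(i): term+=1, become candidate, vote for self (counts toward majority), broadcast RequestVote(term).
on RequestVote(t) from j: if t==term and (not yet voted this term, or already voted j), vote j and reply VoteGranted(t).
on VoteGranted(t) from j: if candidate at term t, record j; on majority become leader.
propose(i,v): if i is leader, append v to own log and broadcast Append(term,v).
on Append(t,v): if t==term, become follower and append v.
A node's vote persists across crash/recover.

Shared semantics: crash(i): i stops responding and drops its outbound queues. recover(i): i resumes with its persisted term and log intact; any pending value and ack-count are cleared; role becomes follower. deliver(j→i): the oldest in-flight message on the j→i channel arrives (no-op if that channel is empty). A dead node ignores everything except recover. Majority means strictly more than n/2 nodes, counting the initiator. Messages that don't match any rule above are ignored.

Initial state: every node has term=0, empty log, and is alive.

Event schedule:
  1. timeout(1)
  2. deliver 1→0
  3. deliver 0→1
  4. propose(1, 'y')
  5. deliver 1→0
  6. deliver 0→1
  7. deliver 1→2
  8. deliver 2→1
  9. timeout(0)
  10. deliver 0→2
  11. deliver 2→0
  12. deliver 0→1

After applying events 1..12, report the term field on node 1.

[1] timeout(1) → N1(cand t1 [-])
[2] deliver 1→0 → N0(foll t1 [-])
[3] deliver 0→1 → N1(lead t1 [-])
[4] propose(1,'y') → N1(lead t1 [y])
[5] deliver 1→0 → N0(foll t1 [y])
[6] deliver 0→1 → ∅
[7] deliver 1→2 → N2(foll t1 [-])
[8] deliver 2→1 → ∅
[9] timeout(0) → N0(cand t2 [y])
[10] deliver 0→2 → N2(foll t2 [-])
[11] deliver 2→0 → N0(lead t2 [y])
[12] deliver 0→1 → N1(foll t2 [y])

2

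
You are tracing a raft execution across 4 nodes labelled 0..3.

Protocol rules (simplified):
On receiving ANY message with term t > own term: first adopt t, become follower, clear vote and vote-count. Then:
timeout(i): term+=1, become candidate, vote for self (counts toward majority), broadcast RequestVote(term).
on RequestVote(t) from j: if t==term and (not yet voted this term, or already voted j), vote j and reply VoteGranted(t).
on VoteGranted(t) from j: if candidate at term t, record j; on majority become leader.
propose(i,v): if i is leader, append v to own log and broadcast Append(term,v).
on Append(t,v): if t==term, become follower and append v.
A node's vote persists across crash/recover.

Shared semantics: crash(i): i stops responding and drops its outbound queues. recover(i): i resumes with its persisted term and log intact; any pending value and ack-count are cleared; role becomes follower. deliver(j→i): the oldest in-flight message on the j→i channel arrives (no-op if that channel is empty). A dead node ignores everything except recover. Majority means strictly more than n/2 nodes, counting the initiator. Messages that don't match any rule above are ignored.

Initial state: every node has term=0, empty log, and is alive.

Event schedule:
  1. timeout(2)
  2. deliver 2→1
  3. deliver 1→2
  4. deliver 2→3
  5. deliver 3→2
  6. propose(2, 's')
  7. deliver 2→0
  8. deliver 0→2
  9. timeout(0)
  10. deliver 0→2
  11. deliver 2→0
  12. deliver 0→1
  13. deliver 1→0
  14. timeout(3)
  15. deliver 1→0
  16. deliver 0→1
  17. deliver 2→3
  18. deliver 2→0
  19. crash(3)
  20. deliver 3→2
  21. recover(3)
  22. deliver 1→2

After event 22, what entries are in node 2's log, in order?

s

1. timeout(2):  <2:cand t1 ->
2. deliver 2→1:  <1:foll t1 ->
3. deliver 1→2:  nop
4. deliver 2→3:  <3:foll t1 ->
5. deliver 3→2:  <2:lead t1 ->
6. propose(2,'s'):  <2:lead t1 s>
7. deliver 2→0:  <0:foll t1 ->
8. deliver 0→2:  nop
9. timeout(0):  <0:cand t2 ->
10. deliver 0→2:  <2:foll t2 s>
11. deliver 2→0:  nop
12. deliver 0→1:  <1:foll t2 ->
13. deliver 1→0:  nop
14. timeout(3):  <3:cand t2 ->
15. deliver 1→0:  nop
16. deliver 0→1:  nop
17. deliver 2→3:  nop
18. deliver 2→0:  <0:lead t2 ->
19. crash(3):  <3:✗cand t2 ->
20. deliver 3→2:  nop
21. recover(3):  <3:foll t2 ->
22. deliver 1→2:  nop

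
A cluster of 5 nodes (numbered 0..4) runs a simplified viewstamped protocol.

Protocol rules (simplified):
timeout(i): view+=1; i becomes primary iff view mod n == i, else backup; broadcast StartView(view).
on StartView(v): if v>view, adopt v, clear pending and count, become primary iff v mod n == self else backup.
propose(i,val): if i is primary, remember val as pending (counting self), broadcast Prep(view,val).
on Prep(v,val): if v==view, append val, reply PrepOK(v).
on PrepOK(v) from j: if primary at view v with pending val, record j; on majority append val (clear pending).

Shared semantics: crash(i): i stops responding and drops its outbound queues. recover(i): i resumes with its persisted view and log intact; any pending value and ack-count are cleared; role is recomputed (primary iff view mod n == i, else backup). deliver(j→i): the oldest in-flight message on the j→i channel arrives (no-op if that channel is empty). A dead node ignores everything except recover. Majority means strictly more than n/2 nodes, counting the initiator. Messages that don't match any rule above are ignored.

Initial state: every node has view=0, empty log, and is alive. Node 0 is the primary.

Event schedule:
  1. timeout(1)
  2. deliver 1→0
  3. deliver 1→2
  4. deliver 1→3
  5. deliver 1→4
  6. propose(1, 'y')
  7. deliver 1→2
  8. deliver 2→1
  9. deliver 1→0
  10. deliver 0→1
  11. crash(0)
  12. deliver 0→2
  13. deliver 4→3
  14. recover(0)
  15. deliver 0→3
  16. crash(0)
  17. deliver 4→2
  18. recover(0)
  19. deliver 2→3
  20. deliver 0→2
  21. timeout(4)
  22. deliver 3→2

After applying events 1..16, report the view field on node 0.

1

1. timeout(1):  <1:prim v1 ->
2. deliver 1→0:  <0:back v1 ->
3. deliver 1→2:  <2:back v1 ->
4. deliver 1→3:  <3:back v1 ->
5. deliver 1→4:  <4:back v1 ->
6. propose(1,'y'):  nop
7. deliver 1→2:  <2:back v1 y>
8. deliver 2→1:  nop
9. deliver 1→0:  <0:back v1 y>
10. deliver 0→1:  <1:prim v1 y>
11. crash(0):  <0:✗back v1 y>
12. deliver 0→2:  nop
13. deliver 4→3:  nop
14. recover(0):  <0:back v1 y>
15. deliver 0→3:  nop
16. crash(0):  <0:✗back v1 y>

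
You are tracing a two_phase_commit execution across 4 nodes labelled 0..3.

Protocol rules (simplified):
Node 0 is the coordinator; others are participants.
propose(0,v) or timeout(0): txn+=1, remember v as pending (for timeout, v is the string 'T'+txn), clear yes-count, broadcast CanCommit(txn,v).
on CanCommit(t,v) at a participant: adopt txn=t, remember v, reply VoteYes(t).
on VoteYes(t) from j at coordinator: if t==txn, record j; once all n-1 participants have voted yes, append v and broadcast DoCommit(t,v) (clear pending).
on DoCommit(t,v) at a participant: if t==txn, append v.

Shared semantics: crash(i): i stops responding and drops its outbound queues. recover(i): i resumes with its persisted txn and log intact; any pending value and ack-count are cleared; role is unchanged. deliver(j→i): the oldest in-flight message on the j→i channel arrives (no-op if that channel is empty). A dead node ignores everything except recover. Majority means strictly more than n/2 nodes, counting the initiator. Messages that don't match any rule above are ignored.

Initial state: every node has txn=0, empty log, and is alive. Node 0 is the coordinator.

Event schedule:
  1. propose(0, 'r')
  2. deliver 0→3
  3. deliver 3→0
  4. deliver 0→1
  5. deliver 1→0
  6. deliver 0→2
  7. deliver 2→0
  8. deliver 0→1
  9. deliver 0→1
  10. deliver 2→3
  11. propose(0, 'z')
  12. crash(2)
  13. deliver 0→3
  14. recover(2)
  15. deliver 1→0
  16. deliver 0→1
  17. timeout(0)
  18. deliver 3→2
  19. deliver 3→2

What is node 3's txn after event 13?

1

e1 propose(0,'r'): 0[coor,t=1,-]
e2 deliver 0→3: 3[part,t=1,-]
e3 deliver 3→0: ·
e4 deliver 0→1: 1[part,t=1,-]
e5 deliver 1→0: ·
e6 deliver 0→2: 2[part,t=1,-]
e7 deliver 2→0: 0[coor,t=1,r]
e8 deliver 0→1: 1[part,t=1,r]
e9 deliver 0→1: ·
e10 deliver 2→3: ·
e11 propose(0,'z'): 0[coor,t=2,r]
e12 crash(2): 2[✗part,t=1,-]
e13 deliver 0→3: 3[part,t=1,r]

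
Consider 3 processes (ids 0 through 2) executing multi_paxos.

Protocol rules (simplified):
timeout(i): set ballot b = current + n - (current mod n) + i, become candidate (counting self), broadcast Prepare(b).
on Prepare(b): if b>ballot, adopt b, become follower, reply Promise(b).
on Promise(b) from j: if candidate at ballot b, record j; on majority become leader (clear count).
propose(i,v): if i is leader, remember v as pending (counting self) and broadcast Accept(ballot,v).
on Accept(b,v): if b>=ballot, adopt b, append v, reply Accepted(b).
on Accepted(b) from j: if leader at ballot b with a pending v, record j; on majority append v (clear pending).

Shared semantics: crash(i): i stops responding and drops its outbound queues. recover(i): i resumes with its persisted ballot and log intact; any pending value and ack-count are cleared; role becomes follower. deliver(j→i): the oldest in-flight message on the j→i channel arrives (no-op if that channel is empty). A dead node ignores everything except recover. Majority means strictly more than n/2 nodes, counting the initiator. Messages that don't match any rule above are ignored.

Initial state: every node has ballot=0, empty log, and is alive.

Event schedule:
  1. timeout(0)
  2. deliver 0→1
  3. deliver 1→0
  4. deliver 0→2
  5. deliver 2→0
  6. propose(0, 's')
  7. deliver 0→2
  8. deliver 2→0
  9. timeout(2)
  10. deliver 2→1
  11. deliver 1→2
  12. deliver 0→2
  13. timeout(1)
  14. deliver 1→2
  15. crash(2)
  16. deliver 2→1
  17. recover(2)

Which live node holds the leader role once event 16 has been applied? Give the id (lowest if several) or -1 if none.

0

after 1 — timeout(0): n0:cand/b3/[-]
after 2 — deliver 0→1: n1:foll/b3/[-]
after 3 — deliver 1→0: n0:lead/b3/[-]
after 4 — deliver 0→2: n2:foll/b3/[-]
after 5 — deliver 2→0: ·
after 6 — propose(0,'s'): ·
after 7 — deliver 0→2: n2:foll/b3/[s]
after 8 — deliver 2→0: n0:lead/b3/[s]
after 9 — timeout(2): n2:cand/b8/[s]
after 10 — deliver 2→1: n1:foll/b8/[-]
after 11 — deliver 1→2: n2:lead/b8/[s]
after 12 — deliver 0→2: ·
after 13 — timeout(1): n1:cand/b10/[-]
after 14 — deliver 1→2: n2:foll/b10/[s]
after 15 — crash(2): n2:✗foll/b10/[s]
after 16 — deliver 2→1: ·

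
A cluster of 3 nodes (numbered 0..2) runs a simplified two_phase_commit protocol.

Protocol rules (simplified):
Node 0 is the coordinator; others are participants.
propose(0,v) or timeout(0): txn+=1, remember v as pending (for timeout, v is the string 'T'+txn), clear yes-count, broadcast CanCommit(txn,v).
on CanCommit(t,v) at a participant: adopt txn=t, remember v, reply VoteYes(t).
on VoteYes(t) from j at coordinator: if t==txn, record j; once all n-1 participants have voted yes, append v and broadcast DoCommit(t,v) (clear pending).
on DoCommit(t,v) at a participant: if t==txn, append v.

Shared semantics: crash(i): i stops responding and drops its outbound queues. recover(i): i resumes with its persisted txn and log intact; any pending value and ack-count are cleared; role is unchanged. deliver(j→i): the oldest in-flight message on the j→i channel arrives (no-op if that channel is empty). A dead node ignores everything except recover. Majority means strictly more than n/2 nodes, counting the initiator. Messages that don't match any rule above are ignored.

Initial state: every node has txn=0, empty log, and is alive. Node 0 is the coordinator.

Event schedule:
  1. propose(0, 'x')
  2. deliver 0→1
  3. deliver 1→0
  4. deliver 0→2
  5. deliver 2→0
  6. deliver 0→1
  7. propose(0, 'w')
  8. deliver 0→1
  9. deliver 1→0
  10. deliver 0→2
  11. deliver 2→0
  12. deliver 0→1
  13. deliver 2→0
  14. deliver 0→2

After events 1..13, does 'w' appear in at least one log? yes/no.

no

e1 propose(0,'x'): 0[coor,t=1,-]
e2 deliver 0→1: 1[part,t=1,-]
e3 deliver 1→0: ·
e4 deliver 0→2: 2[part,t=1,-]
e5 deliver 2→0: 0[coor,t=1,x]
e6 deliver 0→1: 1[part,t=1,x]
e7 propose(0,'w'): 0[coor,t=2,x]
e8 deliver 0→1: 1[part,t=2,x]
e9 deliver 1→0: ·
e10 deliver 0→2: 2[part,t=1,x]
e11 deliver 2→0: ·
e12 deliver 0→1: ·
e13 deliver 2→0: ·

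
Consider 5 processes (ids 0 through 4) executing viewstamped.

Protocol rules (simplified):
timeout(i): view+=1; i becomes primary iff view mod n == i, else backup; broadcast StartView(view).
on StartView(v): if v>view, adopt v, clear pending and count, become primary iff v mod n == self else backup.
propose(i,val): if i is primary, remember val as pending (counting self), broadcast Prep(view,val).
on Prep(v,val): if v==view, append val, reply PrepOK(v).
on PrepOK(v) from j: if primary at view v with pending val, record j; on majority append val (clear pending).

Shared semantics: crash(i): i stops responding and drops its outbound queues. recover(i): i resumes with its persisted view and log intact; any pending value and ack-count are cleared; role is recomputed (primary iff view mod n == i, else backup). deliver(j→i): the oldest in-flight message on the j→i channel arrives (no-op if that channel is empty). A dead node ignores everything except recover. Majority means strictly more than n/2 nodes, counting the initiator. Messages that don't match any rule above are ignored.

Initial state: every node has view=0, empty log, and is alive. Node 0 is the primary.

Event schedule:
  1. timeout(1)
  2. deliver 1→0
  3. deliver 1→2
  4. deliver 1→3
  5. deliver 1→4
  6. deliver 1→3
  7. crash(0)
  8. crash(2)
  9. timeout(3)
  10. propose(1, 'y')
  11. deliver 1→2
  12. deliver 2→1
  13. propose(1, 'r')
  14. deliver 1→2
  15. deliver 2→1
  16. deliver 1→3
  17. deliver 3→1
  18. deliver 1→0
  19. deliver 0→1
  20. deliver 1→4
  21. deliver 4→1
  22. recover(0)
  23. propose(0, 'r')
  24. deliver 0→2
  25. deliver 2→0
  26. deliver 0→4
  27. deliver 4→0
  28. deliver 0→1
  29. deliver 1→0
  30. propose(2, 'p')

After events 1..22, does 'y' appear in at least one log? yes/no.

after 1 — timeout(1): n1:prim/v1/[-]
after 2 — deliver 1→0: n0:back/v1/[-]
after 3 — deliver 1→2: n2:back/v1/[-]
after 4 — deliver 1→3: n3:back/v1/[-]
after 5 — deliver 1→4: n4:back/v1/[-]
after 6 — deliver 1→3: ·
after 7 — crash(0): n0:✗back/v1/[-]
after 8 — crash(2): n2:✗back/v1/[-]
after 9 — timeout(3): n3:back/v2/[-]
after 10 — propose(1,'y'): ·
after 11 — deliver 1→2: ·
after 12 — deliver 2→1: ·
after 13 — propose(1,'r'): ·
after 14 — deliver 1→2: ·
after 15 — deliver 2→1: ·
after 16 — deliver 1→3: ·
after 17 — deliver 3→1: n1:back/v2/[-]
after 18 — deliver 1→0: ·
after 19 — deliver 0→1: ·
after 20 — deliver 1→4: n4:back/v1/[y]
after 21 — deliver 4→1: ·
after 22 — recover(0): n0:back/v1/[-]

yes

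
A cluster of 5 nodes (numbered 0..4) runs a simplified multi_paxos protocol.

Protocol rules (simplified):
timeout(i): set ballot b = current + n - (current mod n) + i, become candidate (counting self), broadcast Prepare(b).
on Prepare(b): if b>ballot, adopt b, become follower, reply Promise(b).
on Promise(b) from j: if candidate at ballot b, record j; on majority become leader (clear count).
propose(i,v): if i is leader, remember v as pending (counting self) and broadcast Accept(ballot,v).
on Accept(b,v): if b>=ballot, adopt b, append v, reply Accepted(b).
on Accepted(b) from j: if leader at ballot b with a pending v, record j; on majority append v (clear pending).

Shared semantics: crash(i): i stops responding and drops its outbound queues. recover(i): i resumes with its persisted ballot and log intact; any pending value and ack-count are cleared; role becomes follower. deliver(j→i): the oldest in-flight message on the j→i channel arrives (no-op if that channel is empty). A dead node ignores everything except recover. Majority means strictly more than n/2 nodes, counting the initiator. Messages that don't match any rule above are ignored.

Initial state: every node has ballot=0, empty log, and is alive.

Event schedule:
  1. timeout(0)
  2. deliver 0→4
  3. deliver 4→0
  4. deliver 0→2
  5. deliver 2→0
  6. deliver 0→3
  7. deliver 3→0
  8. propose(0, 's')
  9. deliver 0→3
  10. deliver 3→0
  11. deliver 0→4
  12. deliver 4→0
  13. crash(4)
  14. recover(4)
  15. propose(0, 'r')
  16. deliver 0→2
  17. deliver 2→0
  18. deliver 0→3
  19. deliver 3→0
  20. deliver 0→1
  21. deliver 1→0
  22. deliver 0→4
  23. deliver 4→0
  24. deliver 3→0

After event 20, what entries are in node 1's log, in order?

1. timeout(0):  <0:cand b5 ->
2. deliver 0→4:  <4:foll b5 ->
3. deliver 4→0:  nop
4. deliver 0→2:  <2:foll b5 ->
5. deliver 2→0:  <0:lead b5 ->
6. deliver 0→3:  <3:foll b5 ->
7. deliver 3→0:  nop
8. propose(0,'s'):  nop
9. deliver 0→3:  <3:foll b5 s>
10. deliver 3→0:  nop
11. deliver 0→4:  <4:foll b5 s>
12. deliver 4→0:  <0:lead b5 s>
13. crash(4):  <4:✗foll b5 s>
14. recover(4):  <4:foll b5 s>
15. propose(0,'r'):  nop
16. deliver 0→2:  <2:foll b5 s>
17. deliver 2→0:  nop
18. deliver 0→3:  <3:foll b5 s,r>
19. deliver 3→0:  <0:lead b5 s,r>
20. deliver 0→1:  <1:foll b5 ->

empty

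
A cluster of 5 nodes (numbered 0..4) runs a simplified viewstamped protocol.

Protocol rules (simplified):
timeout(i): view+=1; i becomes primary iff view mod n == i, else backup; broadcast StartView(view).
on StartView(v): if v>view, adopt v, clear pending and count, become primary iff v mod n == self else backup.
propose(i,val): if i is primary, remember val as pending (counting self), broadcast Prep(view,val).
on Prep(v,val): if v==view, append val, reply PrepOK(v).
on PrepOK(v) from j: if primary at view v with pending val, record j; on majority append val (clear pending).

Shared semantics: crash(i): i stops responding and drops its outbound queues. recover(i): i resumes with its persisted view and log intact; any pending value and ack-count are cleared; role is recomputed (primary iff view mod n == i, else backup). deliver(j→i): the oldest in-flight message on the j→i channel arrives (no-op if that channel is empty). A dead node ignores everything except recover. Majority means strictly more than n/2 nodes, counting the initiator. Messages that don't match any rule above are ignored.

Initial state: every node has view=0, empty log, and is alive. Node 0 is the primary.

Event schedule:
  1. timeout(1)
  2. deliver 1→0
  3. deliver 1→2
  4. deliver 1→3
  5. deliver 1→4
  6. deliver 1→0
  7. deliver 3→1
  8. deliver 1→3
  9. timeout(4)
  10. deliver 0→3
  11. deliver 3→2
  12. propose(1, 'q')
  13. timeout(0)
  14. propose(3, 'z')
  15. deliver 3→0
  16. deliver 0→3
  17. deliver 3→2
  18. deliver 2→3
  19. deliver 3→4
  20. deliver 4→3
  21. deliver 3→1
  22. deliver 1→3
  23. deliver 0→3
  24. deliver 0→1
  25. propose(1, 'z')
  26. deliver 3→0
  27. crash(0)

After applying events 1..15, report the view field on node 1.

1

e1 timeout(1): 1[prim,v=1,-]
e2 deliver 1→0: 0[back,v=1,-]
e3 deliver 1→2: 2[back,v=1,-]
e4 deliver 1→3: 3[back,v=1,-]
e5 deliver 1→4: 4[back,v=1,-]
e6 deliver 1→0: ·
e7 deliver 3→1: ·
e8 deliver 1→3: ·
e9 timeout(4): 4[back,v=2,-]
e10 deliver 0→3: ·
e11 deliver 3→2: ·
e12 propose(1,'q'): ·
e13 timeout(0): 0[back,v=2,-]
e14 propose(3,'z'): ·
e15 deliver 3→0: ·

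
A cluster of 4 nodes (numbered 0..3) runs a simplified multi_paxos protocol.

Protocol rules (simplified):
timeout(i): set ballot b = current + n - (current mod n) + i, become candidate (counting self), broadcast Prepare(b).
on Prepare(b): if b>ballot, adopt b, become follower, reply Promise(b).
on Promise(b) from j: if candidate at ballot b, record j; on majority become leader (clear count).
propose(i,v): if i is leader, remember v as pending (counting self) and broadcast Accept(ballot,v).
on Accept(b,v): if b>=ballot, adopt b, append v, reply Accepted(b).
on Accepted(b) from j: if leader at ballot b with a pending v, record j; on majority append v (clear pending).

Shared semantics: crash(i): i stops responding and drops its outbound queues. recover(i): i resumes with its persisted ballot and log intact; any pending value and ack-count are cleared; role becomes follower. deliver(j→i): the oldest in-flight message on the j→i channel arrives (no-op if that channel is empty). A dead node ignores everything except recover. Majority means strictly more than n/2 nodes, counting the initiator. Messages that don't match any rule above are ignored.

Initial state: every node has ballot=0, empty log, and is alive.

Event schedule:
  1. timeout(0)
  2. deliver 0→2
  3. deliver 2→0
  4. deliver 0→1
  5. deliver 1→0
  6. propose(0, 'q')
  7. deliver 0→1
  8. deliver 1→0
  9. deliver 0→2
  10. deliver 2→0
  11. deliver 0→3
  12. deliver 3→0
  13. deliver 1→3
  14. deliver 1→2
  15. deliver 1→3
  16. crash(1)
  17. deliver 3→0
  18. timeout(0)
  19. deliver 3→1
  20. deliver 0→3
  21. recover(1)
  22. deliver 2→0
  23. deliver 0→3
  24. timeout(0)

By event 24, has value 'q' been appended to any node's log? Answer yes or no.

e1 timeout(0): 0[cand,b=4,-]
e2 deliver 0→2: 2[foll,b=4,-]
e3 deliver 2→0: ·
e4 deliver 0→1: 1[foll,b=4,-]
e5 deliver 1→0: 0[lead,b=4,-]
e6 propose(0,'q'): ·
e7 deliver 0→1: 1[foll,b=4,q]
e8 deliver 1→0: ·
e9 deliver 0→2: 2[foll,b=4,q]
e10 deliver 2→0: 0[lead,b=4,q]
e11 deliver 0→3: 3[foll,b=4,-]
e12 deliver 3→0: ·
e13 deliver 1→3: ·
e14 deliver 1→2: ·
e15 deliver 1→3: ·
e16 crash(1): 1[✗foll,b=4,q]
e17 deliver 3→0: ·
e18 timeout(0): 0[cand,b=8,q]
e19 deliver 3→1: ·
e20 deliver 0→3: 3[foll,b=4,q]
e21 recover(1): 1[foll,b=4,q]
e22 deliver 2→0: ·
e23 deliver 0→3: 3[foll,b=8,q]
e24 timeout(0): 0[cand,b=12,q]

yes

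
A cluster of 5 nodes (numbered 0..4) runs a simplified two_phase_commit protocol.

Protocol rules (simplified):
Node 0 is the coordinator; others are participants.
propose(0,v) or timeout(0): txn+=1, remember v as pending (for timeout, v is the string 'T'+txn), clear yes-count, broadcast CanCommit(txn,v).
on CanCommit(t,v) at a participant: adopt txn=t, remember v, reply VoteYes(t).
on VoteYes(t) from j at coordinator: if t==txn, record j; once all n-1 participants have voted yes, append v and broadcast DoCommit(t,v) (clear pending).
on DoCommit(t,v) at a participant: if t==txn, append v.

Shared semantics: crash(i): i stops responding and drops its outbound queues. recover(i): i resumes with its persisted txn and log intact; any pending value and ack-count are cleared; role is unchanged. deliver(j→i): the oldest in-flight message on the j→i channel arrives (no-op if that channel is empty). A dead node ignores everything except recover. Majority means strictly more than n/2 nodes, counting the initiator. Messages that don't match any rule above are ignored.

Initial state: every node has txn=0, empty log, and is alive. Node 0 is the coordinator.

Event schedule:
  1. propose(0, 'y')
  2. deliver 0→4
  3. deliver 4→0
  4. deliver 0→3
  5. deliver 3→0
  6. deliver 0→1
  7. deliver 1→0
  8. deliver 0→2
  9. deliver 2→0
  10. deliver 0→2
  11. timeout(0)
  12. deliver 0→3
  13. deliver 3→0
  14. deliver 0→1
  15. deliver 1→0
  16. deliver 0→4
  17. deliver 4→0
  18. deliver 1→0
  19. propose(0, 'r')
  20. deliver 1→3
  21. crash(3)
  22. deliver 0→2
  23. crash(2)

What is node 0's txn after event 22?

step 1 propose(0,'y'): 0={coor,t=1,log=-}
step 2 deliver 0→4: 4={part,t=1,log=-}
step 3 deliver 4→0: —
step 4 deliver 0→3: 3={part,t=1,log=-}
step 5 deliver 3→0: —
step 6 deliver 0→1: 1={part,t=1,log=-}
step 7 deliver 1→0: —
step 8 deliver 0→2: 2={part,t=1,log=-}
step 9 deliver 2→0: 0={coor,t=1,log=y}
step 10 deliver 0→2: 2={part,t=1,log=y}
step 11 timeout(0): 0={coor,t=2,log=y}
step 12 deliver 0→3: 3={part,t=1,log=y}
step 13 deliver 3→0: —
step 14 deliver 0→1: 1={part,t=1,log=y}
step 15 deliver 1→0: —
step 16 deliver 0→4: 4={part,t=1,log=y}
step 17 deliver 4→0: —
step 18 deliver 1→0: —
step 19 propose(0,'r'): 0={coor,t=3,log=y}
step 20 deliver 1→3: —
step 21 crash(3): 3={✗part,t=1,log=y}
step 22 deliver 0→2: 2={part,t=2,log=y}

3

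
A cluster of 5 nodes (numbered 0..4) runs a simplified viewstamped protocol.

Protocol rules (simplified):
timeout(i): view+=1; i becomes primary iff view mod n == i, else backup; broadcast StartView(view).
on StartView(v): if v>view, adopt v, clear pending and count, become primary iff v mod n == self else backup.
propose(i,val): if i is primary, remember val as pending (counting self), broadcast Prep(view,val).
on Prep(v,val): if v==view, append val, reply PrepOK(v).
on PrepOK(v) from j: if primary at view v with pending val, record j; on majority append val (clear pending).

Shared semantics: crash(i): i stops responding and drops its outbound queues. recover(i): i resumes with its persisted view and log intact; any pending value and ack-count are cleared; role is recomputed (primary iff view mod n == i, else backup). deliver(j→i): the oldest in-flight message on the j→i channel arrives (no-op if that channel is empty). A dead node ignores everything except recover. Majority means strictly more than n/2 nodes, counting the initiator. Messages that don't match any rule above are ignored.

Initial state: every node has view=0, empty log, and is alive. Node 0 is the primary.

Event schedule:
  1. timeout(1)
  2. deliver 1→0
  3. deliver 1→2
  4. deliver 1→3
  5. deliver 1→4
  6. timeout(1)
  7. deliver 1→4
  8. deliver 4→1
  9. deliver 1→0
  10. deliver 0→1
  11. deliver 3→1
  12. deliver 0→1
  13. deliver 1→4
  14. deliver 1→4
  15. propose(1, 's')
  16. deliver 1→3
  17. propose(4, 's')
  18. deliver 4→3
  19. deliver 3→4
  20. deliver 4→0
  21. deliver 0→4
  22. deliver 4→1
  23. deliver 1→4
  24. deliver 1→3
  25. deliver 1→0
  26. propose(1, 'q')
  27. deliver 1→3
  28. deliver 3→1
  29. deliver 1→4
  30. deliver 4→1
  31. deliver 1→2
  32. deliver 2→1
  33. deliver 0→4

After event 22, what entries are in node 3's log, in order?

empty

e1 timeout(1): 1[prim,v=1,-]
e2 deliver 1→0: 0[back,v=1,-]
e3 deliver 1→2: 2[back,v=1,-]
e4 deliver 1→3: 3[back,v=1,-]
e5 deliver 1→4: 4[back,v=1,-]
e6 timeout(1): 1[back,v=2,-]
e7 deliver 1→4: 4[back,v=2,-]
e8 deliver 4→1: ·
e9 deliver 1→0: 0[back,v=2,-]
e10 deliver 0→1: ·
e11 deliver 3→1: ·
e12 deliver 0→1: ·
e13 deliver 1→4: ·
e14 deliver 1→4: ·
e15 propose(1,'s'): ·
e16 deliver 1→3: 3[back,v=2,-]
e17 propose(4,'s'): ·
e18 deliver 4→3: ·
e19 deliver 3→4: ·
e20 deliver 4→0: ·
e21 deliver 0→4: ·
e22 deliver 4→1: ·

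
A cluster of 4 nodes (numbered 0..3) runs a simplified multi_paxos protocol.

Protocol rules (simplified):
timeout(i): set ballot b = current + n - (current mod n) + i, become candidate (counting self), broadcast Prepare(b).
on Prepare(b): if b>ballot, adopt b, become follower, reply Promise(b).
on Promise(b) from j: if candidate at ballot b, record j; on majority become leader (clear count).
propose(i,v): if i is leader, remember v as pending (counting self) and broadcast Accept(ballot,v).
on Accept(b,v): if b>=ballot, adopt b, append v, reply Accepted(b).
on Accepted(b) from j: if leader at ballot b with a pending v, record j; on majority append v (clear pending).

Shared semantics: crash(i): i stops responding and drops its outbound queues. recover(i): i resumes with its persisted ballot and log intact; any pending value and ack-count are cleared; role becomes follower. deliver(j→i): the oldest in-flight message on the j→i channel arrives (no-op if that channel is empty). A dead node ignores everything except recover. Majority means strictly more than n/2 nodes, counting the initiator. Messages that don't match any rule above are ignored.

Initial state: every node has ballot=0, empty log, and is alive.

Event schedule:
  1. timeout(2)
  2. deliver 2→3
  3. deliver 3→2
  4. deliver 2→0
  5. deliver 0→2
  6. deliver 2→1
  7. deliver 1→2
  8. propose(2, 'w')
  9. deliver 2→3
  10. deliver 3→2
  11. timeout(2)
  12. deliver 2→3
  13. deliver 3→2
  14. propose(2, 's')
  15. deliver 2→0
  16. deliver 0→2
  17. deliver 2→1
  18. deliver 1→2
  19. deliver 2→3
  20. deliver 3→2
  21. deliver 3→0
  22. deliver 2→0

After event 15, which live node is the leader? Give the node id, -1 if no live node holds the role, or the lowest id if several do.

-1

e1 timeout(2): 2[cand,b=6,-]
e2 deliver 2→3: 3[foll,b=6,-]
e3 deliver 3→2: ·
e4 deliver 2→0: 0[foll,b=6,-]
e5 deliver 0→2: 2[lead,b=6,-]
e6 deliver 2→1: 1[foll,b=6,-]
e7 deliver 1→2: ·
e8 propose(2,'w'): ·
e9 deliver 2→3: 3[foll,b=6,w]
e10 deliver 3→2: ·
e11 timeout(2): 2[cand,b=10,-]
e12 deliver 2→3: 3[foll,b=10,w]
e13 deliver 3→2: ·
e14 propose(2,'s'): ·
e15 deliver 2→0: 0[foll,b=6,w]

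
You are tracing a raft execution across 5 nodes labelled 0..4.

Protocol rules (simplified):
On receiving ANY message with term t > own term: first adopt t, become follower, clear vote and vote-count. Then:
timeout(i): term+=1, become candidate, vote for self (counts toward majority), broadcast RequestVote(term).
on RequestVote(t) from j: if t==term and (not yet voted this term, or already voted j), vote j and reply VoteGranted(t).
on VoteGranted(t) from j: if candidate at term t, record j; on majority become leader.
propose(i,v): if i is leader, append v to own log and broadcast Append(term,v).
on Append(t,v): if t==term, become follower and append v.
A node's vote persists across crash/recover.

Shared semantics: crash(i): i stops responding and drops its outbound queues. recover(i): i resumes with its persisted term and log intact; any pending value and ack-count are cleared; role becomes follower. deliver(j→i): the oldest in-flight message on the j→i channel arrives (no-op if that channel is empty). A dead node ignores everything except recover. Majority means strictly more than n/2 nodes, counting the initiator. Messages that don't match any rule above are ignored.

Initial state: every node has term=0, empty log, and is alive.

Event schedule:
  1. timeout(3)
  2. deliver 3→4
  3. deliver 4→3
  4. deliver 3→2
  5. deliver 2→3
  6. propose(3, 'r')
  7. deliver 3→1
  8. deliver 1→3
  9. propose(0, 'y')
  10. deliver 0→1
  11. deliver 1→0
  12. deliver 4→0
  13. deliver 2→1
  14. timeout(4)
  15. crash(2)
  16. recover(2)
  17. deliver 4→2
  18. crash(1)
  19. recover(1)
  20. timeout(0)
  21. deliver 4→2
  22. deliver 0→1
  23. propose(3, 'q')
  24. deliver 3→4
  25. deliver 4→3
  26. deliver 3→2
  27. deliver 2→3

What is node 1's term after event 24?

1

[1] timeout(3) → N3(cand t1 [-])
[2] deliver 3→4 → N4(foll t1 [-])
[3] deliver 4→3 → ∅
[4] deliver 3→2 → N2(foll t1 [-])
[5] deliver 2→3 → N3(lead t1 [-])
[6] propose(3,'r') → N3(lead t1 [r])
[7] deliver 3→1 → N1(foll t1 [-])
[8] deliver 1→3 → ∅
[9] propose(0,'y') → ∅
[10] deliver 0→1 → ∅
[11] deliver 1→0 → ∅
[12] deliver 4→0 → ∅
[13] deliver 2→1 → ∅
[14] timeout(4) → N4(cand t2 [-])
[15] crash(2) → N2(✗foll t1 [-])
[16] recover(2) → N2(foll t1 [-])
[17] deliver 4→2 → N2(foll t2 [-])
[18] crash(1) → N1(✗foll t1 [-])
[19] recover(1) → N1(foll t1 [-])
[20] timeout(0) → N0(cand t1 [-])
[21] deliver 4→2 → ∅
[22] deliver 0→1 → ∅
[23] propose(3,'q') → N3(lead t1 [r,q])
[24] deliver 3→4 → ∅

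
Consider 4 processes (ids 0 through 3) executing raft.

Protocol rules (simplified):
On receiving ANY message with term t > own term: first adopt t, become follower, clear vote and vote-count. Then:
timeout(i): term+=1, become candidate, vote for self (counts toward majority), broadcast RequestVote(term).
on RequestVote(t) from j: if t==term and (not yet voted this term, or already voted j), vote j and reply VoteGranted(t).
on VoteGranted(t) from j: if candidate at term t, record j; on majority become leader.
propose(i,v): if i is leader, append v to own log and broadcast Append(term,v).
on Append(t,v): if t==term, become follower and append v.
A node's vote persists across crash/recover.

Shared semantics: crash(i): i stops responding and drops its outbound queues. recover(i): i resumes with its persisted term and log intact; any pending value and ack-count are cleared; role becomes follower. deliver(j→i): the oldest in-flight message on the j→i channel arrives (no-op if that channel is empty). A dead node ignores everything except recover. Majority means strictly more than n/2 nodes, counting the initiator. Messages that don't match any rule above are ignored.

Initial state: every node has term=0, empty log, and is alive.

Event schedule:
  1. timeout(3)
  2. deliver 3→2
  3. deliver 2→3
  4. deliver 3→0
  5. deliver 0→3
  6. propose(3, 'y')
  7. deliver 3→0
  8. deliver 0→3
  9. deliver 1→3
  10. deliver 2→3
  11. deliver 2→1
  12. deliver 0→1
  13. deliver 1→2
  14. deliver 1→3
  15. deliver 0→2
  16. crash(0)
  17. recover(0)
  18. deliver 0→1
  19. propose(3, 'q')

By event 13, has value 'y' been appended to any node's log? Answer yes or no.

yes

after 1 — timeout(3): n3:cand/t1/[-]
after 2 — deliver 3→2: n2:foll/t1/[-]
after 3 — deliver 2→3: ·
after 4 — deliver 3→0: n0:foll/t1/[-]
after 5 — deliver 0→3: n3:lead/t1/[-]
after 6 — propose(3,'y'): n3:lead/t1/[y]
after 7 — deliver 3→0: n0:foll/t1/[y]
after 8 — deliver 0→3: ·
after 9 — deliver 1→3: ·
after 10 — deliver 2→3: ·
after 11 — deliver 2→1: ·
after 12 — deliver 0→1: ·
after 13 — deliver 1→2: ·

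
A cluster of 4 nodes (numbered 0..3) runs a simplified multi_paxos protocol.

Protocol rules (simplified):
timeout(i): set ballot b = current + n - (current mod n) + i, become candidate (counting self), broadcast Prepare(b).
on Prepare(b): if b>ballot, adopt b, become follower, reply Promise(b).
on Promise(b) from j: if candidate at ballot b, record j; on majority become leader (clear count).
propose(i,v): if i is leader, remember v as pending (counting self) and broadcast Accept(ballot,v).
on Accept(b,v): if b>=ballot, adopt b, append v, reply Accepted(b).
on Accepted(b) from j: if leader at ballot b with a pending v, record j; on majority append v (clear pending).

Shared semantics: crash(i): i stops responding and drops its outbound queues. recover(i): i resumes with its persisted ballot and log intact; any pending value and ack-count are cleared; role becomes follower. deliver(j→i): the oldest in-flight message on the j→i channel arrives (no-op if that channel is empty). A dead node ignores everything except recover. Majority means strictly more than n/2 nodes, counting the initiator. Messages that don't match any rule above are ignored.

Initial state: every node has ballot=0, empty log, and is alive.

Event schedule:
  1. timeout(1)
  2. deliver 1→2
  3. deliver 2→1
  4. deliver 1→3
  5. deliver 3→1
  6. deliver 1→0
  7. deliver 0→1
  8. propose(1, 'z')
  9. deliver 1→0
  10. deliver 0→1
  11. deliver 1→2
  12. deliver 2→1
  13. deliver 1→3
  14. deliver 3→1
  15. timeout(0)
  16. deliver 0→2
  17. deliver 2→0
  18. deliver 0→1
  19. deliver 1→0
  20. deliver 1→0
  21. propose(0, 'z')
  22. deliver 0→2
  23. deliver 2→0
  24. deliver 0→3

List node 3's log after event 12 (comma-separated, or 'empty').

e1 timeout(1): 1[cand,b=5,-]
e2 deliver 1→2: 2[foll,b=5,-]
e3 deliver 2→1: ·
e4 deliver 1→3: 3[foll,b=5,-]
e5 deliver 3→1: 1[lead,b=5,-]
e6 deliver 1→0: 0[foll,b=5,-]
e7 deliver 0→1: ·
e8 propose(1,'z'): ·
e9 deliver 1→0: 0[foll,b=5,z]
e10 deliver 0→1: ·
e11 deliver 1→2: 2[foll,b=5,z]
e12 deliver 2→1: 1[lead,b=5,z]

empty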